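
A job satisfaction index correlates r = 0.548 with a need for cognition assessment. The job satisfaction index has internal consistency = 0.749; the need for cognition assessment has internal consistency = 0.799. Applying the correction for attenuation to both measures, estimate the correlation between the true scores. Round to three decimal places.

0.708

r_true = r_obs / √(r_xx · r_yy) = 0.548 / √(0.749 × 0.799) = 0.548 / √0.598451 = 0.548 / 0.7736 ≈ 0.708.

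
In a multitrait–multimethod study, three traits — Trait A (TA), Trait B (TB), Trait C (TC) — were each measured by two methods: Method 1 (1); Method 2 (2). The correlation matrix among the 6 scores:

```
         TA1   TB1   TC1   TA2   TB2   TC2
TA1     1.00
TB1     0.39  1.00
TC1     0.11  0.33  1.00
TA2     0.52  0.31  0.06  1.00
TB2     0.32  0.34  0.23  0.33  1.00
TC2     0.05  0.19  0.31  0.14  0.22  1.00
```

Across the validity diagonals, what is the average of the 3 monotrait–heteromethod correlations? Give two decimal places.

Convergent values: 0.52, 0.34, 0.31; mean = 1.17/3 = 0.39.

0.39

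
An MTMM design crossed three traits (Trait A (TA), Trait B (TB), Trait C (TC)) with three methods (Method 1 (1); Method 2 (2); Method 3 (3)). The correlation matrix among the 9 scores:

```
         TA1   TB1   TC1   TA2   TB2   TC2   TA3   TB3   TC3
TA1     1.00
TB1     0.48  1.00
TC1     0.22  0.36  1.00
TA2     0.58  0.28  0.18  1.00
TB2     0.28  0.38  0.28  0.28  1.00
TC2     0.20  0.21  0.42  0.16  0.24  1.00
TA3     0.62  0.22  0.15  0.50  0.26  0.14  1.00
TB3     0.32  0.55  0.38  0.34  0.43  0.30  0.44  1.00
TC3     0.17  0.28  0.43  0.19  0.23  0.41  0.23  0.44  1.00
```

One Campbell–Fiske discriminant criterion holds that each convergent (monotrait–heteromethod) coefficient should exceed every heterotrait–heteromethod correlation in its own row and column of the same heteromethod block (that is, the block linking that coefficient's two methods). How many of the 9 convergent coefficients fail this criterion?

0

Convergent coefficients and their comparison sets:
TA (methods 1·2): 0.58 vs {0.28, 0.28, 0.20, 0.18} → pass.
TA (methods 1·3): 0.62 vs {0.32, 0.22, 0.17, 0.15} → pass.
TA (methods 2·3): 0.50 vs {0.34, 0.26, 0.19, 0.14} → pass.
TB (methods 1·2): 0.38 vs {0.28, 0.28, 0.21, 0.28} → pass.
TB (methods 1·3): 0.55 vs {0.22, 0.32, 0.28, 0.38} → pass.
TB (methods 2·3): 0.43 vs {0.26, 0.34, 0.23, 0.30} → pass.
TC (methods 1·2): 0.42 vs {0.18, 0.20, 0.28, 0.21} → pass.
TC (methods 1·3): 0.43 vs {0.15, 0.17, 0.38, 0.28} → pass.
TC (methods 2·3): 0.41 vs {0.14, 0.19, 0.30, 0.23} → pass.
0 of 9 fail.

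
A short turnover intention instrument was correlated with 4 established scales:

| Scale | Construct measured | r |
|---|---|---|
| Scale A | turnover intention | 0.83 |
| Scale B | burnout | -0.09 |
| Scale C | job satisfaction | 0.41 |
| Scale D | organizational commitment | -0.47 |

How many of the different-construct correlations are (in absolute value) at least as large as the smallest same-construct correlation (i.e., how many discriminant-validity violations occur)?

Convergent (same construct = turnover intention): Scale A.
Smallest convergent = 0.83. Discriminant |r|: 0.09, 0.41, 0.47; count ≥ 0.83 → 0.

0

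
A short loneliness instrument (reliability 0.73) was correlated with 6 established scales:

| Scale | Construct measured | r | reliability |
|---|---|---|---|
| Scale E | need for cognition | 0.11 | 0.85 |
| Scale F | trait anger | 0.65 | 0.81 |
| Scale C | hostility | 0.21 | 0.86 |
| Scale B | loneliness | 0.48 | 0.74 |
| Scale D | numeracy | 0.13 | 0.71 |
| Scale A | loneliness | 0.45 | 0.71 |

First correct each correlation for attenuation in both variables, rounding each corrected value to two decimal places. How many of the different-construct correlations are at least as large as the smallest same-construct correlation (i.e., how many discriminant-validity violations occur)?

1

Disattenuated r (r / √(r_scale · r_new)):
  Scale E (disc): 0.11 / √(0.85·0.73) = 0.14
  Scale F (disc): 0.65 / √(0.81·0.73) = 0.85
  Scale C (disc): 0.21 / √(0.86·0.73) = 0.27
  Scale B (conv): 0.48 / √(0.74·0.73) = 0.65
  Scale D (disc): 0.13 / √(0.71·0.73) = 0.18
  Scale A (conv): 0.45 / √(0.71·0.73) = 0.63
Smallest convergent = 0.63. Discriminant values: 0.14, 0.85, 0.27, 0.18; count ≥ 0.63 → 1.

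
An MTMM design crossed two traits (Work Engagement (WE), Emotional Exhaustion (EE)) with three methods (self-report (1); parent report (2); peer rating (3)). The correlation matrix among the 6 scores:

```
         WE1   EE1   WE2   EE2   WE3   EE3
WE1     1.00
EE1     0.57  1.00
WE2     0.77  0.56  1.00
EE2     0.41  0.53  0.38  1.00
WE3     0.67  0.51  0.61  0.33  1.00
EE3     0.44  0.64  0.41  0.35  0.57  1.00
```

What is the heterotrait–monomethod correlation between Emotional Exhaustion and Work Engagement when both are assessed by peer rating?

Different traits, same method: r(EE3, WE3) = 0.57.

0.57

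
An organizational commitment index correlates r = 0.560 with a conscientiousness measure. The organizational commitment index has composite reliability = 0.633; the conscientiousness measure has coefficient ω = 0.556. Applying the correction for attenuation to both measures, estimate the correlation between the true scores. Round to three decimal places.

r_true = r_obs / √(r_xx · r_yy) = 0.560 / √(0.633 × 0.556) = 0.560 / √0.351948 = 0.560 / 0.5933 ≈ 0.944.

0.944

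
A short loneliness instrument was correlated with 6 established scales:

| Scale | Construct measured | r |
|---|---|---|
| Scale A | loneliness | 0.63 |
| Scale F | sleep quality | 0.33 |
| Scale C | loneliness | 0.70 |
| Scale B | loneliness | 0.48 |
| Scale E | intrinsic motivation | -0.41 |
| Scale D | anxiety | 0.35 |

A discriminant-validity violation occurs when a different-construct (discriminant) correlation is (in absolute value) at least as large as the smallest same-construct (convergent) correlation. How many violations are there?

0

Convergent (same construct = loneliness): Scale A, Scale C, Scale B.
Smallest convergent = 0.48. Discriminant |r|: 0.33, 0.41, 0.35; count ≥ 0.48 → 0.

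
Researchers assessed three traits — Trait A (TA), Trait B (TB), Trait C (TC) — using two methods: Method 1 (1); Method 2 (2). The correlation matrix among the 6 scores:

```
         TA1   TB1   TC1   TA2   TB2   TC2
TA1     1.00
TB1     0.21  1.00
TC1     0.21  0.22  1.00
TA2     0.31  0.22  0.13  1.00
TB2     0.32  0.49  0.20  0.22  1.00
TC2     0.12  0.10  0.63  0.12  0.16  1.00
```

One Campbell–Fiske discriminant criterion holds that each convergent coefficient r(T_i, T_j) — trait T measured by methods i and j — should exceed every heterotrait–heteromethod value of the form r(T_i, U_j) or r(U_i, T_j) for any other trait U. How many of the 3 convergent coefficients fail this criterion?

Checking each validity diagonal entry against its comparison values:
TA (methods 1·2): 0.31 vs {0.32, 0.22, 0.12, 0.13} → fail.
TB (methods 1·2): 0.49 vs {0.22, 0.32, 0.10, 0.20} → pass.
TC (methods 1·2): 0.63 vs {0.13, 0.12, 0.20, 0.10} → pass.
1 of 3 fail.

1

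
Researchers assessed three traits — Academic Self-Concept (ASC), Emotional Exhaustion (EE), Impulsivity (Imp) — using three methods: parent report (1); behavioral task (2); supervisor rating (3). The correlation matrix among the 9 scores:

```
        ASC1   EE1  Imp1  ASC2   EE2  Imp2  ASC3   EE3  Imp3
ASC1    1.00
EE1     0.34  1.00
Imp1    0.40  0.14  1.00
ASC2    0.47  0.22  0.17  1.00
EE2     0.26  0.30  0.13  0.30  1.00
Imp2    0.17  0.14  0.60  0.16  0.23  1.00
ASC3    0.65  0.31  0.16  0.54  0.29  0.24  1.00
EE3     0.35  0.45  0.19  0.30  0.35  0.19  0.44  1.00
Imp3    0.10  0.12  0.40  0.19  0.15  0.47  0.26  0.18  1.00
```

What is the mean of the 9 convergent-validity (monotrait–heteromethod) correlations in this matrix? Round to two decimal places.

0.47

Convergent values: 0.47, 0.65, 0.54, 0.30, 0.45, 0.35, 0.60, 0.40, 0.47; mean = 4.23/9 = 0.47.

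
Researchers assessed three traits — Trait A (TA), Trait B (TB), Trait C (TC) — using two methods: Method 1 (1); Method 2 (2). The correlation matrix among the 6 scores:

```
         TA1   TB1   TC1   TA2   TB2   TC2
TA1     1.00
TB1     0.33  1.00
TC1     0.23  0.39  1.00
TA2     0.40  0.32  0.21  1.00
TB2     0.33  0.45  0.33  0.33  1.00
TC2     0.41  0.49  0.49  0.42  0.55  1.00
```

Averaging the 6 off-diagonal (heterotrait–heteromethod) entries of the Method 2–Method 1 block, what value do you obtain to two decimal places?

HTHM values (method 2 × method 1): 0.32, 0.21, 0.33, 0.33, 0.41, 0.49; mean = 2.09/6 = 0.35.

0.35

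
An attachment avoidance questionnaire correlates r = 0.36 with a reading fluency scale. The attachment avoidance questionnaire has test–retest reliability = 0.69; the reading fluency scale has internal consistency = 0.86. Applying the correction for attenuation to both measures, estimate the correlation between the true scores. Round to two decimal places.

r_true = r_obs / √(r_xx · r_yy) = 0.36 / √(0.69 × 0.86) = 0.36 / √0.5934 = 0.36 / 0.7703 ≈ 0.47.

0.47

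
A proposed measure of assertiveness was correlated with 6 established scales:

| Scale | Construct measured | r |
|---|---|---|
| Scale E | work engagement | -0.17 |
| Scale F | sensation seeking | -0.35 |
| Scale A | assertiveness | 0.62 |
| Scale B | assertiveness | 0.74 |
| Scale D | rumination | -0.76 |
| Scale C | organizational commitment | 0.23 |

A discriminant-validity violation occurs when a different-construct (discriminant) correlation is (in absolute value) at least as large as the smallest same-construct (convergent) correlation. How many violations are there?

Convergent (same construct = assertiveness): Scale A, Scale B.
Smallest convergent = 0.62. Discriminant |r|: 0.17, 0.35, 0.76, 0.23; count ≥ 0.62 → 1.

1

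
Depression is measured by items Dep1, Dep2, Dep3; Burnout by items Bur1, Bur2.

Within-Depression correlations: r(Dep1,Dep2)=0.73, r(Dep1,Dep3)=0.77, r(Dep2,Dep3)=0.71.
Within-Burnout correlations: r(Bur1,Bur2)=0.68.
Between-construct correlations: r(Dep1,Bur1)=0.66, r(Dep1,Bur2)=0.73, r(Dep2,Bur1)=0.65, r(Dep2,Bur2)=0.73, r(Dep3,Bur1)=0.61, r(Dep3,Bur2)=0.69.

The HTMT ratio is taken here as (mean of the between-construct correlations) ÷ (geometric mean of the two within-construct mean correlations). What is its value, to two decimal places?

0.96

Between-construct mean = 4.07/6 = 0.6783.
Mean within-Dep = 2.21/3 = 0.7367; mean within-Bur = 0.68/1 = 0.6800.
Geometric mean = √(0.7367 × 0.6800) = 0.7078.
HTMT = 0.6783 / 0.7078 = 0.96.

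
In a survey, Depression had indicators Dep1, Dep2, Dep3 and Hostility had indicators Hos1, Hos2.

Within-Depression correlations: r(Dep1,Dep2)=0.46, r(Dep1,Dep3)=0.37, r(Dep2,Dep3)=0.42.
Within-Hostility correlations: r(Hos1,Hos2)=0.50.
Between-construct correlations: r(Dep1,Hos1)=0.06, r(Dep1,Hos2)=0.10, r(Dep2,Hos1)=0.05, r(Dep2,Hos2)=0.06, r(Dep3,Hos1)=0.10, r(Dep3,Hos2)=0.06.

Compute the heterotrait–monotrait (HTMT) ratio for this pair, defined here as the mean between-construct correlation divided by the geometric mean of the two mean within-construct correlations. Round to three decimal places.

Mean heterotrait r = 0.43/6 = 0.0717.
Mean within-Dep = 1.25/3 = 0.4167; mean within-Hos = 0.50/1 = 0.5000.
Geometric mean = √(0.4167 × 0.5000) = 0.4565.
HTMT = 0.0717 / 0.4565 = 0.157.

0.157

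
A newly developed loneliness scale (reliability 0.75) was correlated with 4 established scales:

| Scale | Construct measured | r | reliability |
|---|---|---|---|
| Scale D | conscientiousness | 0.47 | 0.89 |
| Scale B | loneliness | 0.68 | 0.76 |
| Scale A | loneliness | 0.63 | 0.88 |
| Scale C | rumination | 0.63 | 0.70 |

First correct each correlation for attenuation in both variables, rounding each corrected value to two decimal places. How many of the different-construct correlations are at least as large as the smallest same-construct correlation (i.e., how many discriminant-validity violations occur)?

Disattenuated r (r / √(r_scale · r_new)):
  Scale D (disc): 0.47 / √(0.89·0.75) = 0.58
  Scale B (conv): 0.68 / √(0.76·0.75) = 0.90
  Scale A (conv): 0.63 / √(0.88·0.75) = 0.78
  Scale C (disc): 0.63 / √(0.70·0.75) = 0.87
Smallest convergent = 0.78. Discriminant values: 0.58, 0.87; count ≥ 0.78 → 1.

1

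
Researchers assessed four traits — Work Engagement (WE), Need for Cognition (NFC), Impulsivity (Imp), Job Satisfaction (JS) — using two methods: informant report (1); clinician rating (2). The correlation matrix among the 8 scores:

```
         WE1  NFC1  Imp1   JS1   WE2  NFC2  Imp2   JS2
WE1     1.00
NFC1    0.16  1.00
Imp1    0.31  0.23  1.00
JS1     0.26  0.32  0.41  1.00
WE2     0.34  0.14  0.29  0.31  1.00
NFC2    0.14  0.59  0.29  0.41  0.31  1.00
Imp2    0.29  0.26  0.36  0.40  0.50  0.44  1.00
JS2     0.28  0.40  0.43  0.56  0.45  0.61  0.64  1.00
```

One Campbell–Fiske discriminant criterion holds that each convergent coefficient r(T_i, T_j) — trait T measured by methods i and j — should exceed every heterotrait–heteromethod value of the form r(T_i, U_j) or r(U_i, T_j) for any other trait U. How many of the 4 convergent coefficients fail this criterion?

1

Each convergent coefficient versus the relevant comparison correlations:
WE (methods 1·2): 0.34 vs {0.14, 0.14, 0.29, 0.29, 0.28, 0.31} → pass.
NFC (methods 1·2): 0.59 vs {0.14, 0.14, 0.26, 0.29, 0.40, 0.41} → pass.
Imp (methods 1·2): 0.36 vs {0.29, 0.29, 0.29, 0.26, 0.43, 0.40} → fail.
JS (methods 1·2): 0.56 vs {0.31, 0.28, 0.41, 0.40, 0.40, 0.43} → pass.
1 of 4 fail.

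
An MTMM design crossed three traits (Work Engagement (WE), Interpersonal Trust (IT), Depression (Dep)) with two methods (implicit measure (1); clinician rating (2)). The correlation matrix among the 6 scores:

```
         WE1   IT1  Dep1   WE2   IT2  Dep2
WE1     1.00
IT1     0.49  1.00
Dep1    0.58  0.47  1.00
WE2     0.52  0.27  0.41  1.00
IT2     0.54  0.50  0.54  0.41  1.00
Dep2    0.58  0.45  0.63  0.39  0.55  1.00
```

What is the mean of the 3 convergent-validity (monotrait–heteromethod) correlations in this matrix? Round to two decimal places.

0.55

Convergent values: 0.52, 0.50, 0.63; mean = 1.65/3 = 0.55.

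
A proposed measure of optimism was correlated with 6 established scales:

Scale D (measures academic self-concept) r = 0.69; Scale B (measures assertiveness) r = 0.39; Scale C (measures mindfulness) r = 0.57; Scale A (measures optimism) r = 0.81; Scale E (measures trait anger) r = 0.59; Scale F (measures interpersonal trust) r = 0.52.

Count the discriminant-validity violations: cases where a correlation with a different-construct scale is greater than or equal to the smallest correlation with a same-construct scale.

Convergent (same construct = optimism): Scale A.
Smallest convergent = 0.81. Discriminant values: 0.69, 0.39, 0.57, 0.59, 0.52; count ≥ 0.81 → 0.

0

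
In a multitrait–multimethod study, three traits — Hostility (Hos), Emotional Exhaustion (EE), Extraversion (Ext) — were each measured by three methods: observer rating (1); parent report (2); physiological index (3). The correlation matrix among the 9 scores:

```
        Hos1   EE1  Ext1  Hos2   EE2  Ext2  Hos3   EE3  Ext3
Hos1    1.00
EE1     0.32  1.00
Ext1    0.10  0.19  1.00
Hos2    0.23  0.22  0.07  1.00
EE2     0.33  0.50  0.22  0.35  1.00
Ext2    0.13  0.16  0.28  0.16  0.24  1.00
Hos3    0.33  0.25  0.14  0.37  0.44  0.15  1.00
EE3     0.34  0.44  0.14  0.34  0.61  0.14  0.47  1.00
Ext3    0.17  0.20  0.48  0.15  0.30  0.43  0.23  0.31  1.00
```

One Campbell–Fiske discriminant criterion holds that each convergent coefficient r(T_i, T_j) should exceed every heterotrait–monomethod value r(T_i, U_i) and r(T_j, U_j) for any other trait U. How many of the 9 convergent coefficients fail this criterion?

4

Convergent coefficients and their comparison sets:
Hos (methods 1·2): 0.23 vs {0.32, 0.35, 0.10, 0.16} → fail.
Hos (methods 1·3): 0.33 vs {0.32, 0.47, 0.10, 0.23} → fail.
Hos (methods 2·3): 0.37 vs {0.35, 0.47, 0.16, 0.23} → fail.
EE (methods 1·2): 0.50 vs {0.32, 0.35, 0.19, 0.24} → pass.
EE (methods 1·3): 0.44 vs {0.32, 0.47, 0.19, 0.31} → fail.
EE (methods 2·3): 0.61 vs {0.35, 0.47, 0.24, 0.31} → pass.
Ext (methods 1·2): 0.28 vs {0.10, 0.16, 0.19, 0.24} → pass.
Ext (methods 1·3): 0.48 vs {0.10, 0.23, 0.19, 0.31} → pass.
Ext (methods 2·3): 0.43 vs {0.16, 0.23, 0.24, 0.31} → pass.
4 of 9 fail.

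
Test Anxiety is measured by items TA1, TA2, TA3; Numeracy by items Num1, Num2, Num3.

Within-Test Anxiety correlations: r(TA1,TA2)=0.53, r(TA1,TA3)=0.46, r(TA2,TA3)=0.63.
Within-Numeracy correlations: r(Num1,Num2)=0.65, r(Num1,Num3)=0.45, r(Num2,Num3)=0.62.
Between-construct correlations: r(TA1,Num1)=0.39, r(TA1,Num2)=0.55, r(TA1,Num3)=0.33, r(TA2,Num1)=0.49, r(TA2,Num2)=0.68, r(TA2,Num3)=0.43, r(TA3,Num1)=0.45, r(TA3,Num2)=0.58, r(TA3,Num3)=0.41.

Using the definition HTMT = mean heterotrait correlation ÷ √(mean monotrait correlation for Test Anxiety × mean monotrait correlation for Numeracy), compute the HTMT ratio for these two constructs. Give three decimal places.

0.861

Mean between = 4.31/9 = 0.4789.
Mean within-TA = 1.62/3 = 0.5400; mean within-Num = 1.72/3 = 0.5733.
Geometric mean = √(0.5400 × 0.5733) = 0.5564.
HTMT = 0.4789 / 0.5564 = 0.861.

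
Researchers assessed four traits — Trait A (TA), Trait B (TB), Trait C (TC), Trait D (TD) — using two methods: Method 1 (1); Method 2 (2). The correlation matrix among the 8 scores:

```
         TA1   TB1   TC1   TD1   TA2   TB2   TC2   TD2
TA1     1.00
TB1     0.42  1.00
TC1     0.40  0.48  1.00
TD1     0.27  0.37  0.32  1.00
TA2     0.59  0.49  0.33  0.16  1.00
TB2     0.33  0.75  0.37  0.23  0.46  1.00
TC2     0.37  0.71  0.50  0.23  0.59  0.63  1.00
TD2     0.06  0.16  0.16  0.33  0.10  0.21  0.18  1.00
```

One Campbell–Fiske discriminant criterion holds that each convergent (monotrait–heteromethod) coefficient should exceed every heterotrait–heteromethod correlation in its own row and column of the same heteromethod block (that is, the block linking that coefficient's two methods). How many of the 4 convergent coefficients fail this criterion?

Convergent coefficients and their comparison sets:
TA (methods 1·2): 0.59 vs {0.33, 0.49, 0.37, 0.33, 0.06, 0.16} → pass.
TB (methods 1·2): 0.75 vs {0.49, 0.33, 0.71, 0.37, 0.16, 0.23} → pass.
TC (methods 1·2): 0.50 vs {0.33, 0.37, 0.37, 0.71, 0.16, 0.23} → fail.
TD (methods 1·2): 0.33 vs {0.16, 0.06, 0.23, 0.16, 0.23, 0.16} → pass.
1 of 4 fail.

1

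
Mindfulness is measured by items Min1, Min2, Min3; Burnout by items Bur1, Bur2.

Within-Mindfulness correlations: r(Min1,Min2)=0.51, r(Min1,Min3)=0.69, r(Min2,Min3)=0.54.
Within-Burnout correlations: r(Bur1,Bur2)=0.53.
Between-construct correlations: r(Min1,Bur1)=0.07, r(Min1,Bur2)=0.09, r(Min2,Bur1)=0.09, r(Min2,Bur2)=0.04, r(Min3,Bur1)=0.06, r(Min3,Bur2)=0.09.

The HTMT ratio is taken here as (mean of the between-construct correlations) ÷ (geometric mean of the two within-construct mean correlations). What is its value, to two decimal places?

Mean between = 0.44/6 = 0.0733.
Mean within-Min = 1.74/3 = 0.5800; mean within-Bur = 0.53/1 = 0.5300.
Geometric mean = √(0.5800 × 0.5300) = 0.5544.
HTMT = 0.0733 / 0.5544 = 0.13.

0.13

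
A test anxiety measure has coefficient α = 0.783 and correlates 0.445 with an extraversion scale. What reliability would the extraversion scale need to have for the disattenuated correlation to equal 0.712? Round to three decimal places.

0.499

r_true = r_obs / √(r_xx · r_yy) ⇒ 0.712 = 0.445 / √(0.783 · r_yy).
√(0.783 · r_yy) = 0.445 / 0.712 = 0.6250; 0.783 · r_yy = 0.3906; r_yy = 0.3906 / 0.783 ≈ 0.499.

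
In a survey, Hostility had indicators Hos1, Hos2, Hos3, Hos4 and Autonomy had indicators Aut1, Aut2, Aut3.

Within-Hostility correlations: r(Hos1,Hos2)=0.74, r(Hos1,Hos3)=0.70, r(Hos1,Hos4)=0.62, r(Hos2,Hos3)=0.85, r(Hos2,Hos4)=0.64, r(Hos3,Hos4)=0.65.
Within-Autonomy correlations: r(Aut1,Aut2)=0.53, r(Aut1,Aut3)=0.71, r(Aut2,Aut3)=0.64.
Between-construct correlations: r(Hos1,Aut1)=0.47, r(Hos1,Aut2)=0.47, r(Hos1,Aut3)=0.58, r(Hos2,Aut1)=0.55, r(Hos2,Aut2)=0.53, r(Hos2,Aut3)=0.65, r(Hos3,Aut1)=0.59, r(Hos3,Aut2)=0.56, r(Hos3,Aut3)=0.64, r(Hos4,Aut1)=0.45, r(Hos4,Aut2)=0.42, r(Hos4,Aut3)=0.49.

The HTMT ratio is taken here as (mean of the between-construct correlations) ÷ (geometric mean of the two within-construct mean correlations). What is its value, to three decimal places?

Mean heterotrait r = 6.40/12 = 0.5333.
Mean within-Hos = 4.20/6 = 0.7000; mean within-Aut = 1.88/3 = 0.6267.
Geometric mean = √(0.7000 × 0.6267) = 0.6623.
HTMT = 0.5333 / 0.6623 = 0.805.

0.805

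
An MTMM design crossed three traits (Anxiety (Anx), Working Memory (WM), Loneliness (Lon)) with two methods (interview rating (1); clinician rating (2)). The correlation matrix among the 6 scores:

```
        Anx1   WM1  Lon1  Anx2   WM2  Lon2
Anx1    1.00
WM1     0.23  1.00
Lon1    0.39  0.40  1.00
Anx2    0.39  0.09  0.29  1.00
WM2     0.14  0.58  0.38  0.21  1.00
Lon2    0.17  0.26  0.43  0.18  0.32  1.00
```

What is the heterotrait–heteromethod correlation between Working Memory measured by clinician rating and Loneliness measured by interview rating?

Different traits and methods: r(WM2, Lon1) = 0.38.

0.38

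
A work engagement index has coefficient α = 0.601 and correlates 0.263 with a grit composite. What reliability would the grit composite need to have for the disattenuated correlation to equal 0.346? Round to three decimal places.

r_true = r_obs / √(r_xx · r_yy) ⇒ 0.346 = 0.263 / √(0.601 · r_yy).
√(0.601 · r_yy) = 0.263 / 0.346 = 0.7601; 0.601 · r_yy = 0.5778; r_yy = 0.5778 / 0.601 ≈ 0.961.

0.961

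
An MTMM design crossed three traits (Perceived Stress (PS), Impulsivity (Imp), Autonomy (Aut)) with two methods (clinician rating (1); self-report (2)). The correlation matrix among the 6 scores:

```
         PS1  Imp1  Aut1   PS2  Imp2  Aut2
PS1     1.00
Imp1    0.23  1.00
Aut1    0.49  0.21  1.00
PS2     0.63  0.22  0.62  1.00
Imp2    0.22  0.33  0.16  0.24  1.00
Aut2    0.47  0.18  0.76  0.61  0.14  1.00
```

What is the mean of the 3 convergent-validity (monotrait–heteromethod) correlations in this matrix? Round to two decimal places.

0.57

Convergent values: 0.63, 0.33, 0.76; mean = 1.72/3 = 0.57.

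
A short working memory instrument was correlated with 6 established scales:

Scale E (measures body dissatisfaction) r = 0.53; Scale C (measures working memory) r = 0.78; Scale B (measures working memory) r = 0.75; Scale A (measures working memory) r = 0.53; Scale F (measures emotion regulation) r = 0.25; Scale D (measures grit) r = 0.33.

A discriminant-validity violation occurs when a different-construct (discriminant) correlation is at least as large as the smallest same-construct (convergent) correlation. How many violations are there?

Convergent (same construct = working memory): Scale C, Scale B, Scale A.
Smallest convergent = 0.53. Discriminant values: 0.53, 0.25, 0.33; count ≥ 0.53 → 1.

1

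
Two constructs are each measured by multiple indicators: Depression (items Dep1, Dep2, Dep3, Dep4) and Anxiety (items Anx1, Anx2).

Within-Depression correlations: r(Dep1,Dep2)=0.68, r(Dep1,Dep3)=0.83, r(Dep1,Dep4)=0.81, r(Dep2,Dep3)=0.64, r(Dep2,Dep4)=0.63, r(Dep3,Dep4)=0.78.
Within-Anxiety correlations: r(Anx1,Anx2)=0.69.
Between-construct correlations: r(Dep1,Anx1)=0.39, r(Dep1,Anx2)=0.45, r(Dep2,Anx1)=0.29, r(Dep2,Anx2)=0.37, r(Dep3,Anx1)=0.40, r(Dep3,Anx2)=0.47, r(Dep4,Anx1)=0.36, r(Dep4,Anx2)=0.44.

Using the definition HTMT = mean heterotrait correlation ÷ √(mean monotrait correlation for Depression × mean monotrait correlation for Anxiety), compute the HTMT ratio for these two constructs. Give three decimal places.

Mean heterotrait r = 3.17/8 = 0.3963.
Mean within-Dep = 4.37/6 = 0.7283; mean within-Anx = 0.69/1 = 0.6900.
Geometric mean = √(0.7283 × 0.6900) = 0.7089.
HTMT = 0.3963 / 0.7089 = 0.559.

0.559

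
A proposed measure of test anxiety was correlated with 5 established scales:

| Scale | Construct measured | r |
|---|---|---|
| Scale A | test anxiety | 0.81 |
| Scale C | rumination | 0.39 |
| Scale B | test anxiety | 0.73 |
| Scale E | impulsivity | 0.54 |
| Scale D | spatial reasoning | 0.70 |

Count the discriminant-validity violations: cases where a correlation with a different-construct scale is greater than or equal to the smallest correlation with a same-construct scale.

0

Convergent (same construct = test anxiety): Scale A, Scale B.
Smallest convergent = 0.73. Discriminant values: 0.39, 0.54, 0.70; count ≥ 0.73 → 0.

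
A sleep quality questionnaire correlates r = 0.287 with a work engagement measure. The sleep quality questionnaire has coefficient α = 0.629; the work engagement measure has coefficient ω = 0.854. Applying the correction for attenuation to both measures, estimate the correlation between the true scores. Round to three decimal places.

0.392

r_true = r_obs / √(r_xx · r_yy) = 0.287 / √(0.629 × 0.854) = 0.287 / √0.537166 = 0.287 / 0.7329 ≈ 0.392.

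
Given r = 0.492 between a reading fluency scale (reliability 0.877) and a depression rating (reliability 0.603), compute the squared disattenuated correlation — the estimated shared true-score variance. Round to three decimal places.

Disattenuated r = 0.492 / √(0.877 × 0.603) = 0.492 / 0.7272 = 0.6766.
Shared true-score variance = 0.6766² = 0.4578 ≈ 0.458.

0.458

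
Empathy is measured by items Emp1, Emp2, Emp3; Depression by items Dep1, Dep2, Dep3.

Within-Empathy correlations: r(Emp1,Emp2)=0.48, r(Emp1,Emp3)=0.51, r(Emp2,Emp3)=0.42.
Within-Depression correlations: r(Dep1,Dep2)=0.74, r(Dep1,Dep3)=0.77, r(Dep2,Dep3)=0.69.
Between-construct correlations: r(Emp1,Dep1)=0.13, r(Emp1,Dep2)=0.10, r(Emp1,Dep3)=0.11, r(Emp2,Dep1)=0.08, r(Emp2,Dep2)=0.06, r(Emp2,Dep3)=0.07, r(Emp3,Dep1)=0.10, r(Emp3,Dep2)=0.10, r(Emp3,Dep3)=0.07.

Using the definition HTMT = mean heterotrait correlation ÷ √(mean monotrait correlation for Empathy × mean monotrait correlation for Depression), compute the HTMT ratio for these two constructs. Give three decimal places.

Between-construct mean = 0.82/9 = 0.0911.
Mean within-Emp = 1.41/3 = 0.4700; mean within-Dep = 2.20/3 = 0.7333.
Geometric mean = √(0.4700 × 0.7333) = 0.5871.
HTMT = 0.0911 / 0.5871 = 0.155.

0.155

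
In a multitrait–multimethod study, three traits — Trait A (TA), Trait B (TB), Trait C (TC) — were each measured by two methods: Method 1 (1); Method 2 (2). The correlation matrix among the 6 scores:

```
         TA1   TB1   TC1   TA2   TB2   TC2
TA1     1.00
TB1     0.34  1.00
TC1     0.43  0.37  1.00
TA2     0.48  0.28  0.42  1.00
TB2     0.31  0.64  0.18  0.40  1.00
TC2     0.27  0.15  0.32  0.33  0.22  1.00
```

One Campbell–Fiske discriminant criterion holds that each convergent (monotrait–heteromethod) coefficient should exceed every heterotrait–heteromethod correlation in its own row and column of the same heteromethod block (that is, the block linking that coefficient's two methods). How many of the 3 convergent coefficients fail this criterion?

1

Checking each validity diagonal entry against its comparison values:
TA (methods 1·2): 0.48 vs {0.31, 0.28, 0.27, 0.42} → pass.
TB (methods 1·2): 0.64 vs {0.28, 0.31, 0.15, 0.18} → pass.
TC (methods 1·2): 0.32 vs {0.42, 0.27, 0.18, 0.15} → fail.
1 of 3 fail.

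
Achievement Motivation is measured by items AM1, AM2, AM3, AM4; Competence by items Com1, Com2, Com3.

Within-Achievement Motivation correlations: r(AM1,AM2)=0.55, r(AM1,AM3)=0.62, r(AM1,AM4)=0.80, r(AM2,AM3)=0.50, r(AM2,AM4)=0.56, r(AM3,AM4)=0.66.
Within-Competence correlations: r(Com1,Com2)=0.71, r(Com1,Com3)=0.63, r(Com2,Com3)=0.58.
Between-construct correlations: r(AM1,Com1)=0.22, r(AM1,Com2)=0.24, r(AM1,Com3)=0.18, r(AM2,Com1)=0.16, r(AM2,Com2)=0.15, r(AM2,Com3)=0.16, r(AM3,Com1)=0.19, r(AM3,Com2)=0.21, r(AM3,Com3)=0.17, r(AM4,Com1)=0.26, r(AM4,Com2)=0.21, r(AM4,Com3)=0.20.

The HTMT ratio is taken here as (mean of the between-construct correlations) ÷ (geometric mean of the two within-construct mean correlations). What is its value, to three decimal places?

0.312

Mean between = 2.35/12 = 0.1958.
Mean within-AM = 3.69/6 = 0.6150; mean within-Com = 1.92/3 = 0.6400.
Geometric mean = √(0.6150 × 0.6400) = 0.6274.
HTMT = 0.1958 / 0.6274 = 0.312.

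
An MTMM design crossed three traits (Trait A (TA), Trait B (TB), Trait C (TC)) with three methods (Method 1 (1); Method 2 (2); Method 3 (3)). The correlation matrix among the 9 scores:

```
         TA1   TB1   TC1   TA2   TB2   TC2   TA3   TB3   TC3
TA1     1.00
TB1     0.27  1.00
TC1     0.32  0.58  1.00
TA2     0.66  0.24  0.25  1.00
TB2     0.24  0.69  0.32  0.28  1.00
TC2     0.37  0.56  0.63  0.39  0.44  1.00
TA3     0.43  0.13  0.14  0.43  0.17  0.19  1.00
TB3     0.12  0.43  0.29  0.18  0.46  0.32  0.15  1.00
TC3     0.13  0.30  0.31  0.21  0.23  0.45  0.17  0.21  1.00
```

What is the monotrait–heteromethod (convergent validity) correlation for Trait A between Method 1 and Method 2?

Same trait (TA), different methods: r(TA1, TA2) = 0.66.

0.66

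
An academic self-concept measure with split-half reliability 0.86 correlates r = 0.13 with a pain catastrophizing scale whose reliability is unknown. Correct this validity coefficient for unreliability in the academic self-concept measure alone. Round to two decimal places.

Single correction: r_c = r_obs / √r_xx = 0.13 / √0.86 = 0.13 / 0.9274 ≈ 0.14.

0.14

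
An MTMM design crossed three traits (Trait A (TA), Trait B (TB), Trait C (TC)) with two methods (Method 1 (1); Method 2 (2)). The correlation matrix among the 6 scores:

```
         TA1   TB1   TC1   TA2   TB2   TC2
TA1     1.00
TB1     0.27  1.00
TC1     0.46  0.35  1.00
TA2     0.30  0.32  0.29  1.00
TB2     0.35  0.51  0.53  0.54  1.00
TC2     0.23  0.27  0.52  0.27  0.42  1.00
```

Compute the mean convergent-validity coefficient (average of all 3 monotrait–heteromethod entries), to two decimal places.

Convergent values: 0.30, 0.51, 0.52; mean = 1.33/3 = 0.44.

0.44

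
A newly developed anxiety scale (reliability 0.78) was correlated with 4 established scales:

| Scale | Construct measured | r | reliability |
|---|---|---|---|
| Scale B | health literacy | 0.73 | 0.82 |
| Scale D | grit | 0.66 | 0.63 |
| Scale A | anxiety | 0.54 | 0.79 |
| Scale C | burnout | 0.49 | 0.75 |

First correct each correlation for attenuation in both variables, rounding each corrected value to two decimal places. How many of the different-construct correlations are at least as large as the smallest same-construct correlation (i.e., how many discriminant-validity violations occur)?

Disattenuated r (r / √(r_scale · r_new)):
  Scale B (disc): 0.73 / √(0.82·0.78) = 0.91
  Scale D (disc): 0.66 / √(0.63·0.78) = 0.94
  Scale A (conv): 0.54 / √(0.79·0.78) = 0.69
  Scale C (disc): 0.49 / √(0.75·0.78) = 0.64
Smallest convergent = 0.69. Discriminant values: 0.91, 0.94, 0.64; count ≥ 0.69 → 2.

2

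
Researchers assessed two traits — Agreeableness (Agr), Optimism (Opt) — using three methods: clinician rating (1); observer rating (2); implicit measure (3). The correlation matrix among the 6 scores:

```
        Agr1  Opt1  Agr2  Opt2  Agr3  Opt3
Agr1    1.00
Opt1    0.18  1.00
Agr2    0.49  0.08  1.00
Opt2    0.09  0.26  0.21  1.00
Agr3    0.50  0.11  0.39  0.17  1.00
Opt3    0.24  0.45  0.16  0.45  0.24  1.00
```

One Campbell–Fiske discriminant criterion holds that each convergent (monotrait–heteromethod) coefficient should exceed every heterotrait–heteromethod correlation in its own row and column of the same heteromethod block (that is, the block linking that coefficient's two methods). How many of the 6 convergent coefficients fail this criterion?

Each convergent coefficient versus the relevant comparison correlations:
Agr (methods 1·2): 0.49 vs {0.09, 0.08} → pass.
Agr (methods 1·3): 0.50 vs {0.24, 0.11} → pass.
Agr (methods 2·3): 0.39 vs {0.16, 0.17} → pass.
Opt (methods 1·2): 0.26 vs {0.08, 0.09} → pass.
Opt (methods 1·3): 0.45 vs {0.11, 0.24} → pass.
Opt (methods 2·3): 0.45 vs {0.17, 0.16} → pass.
0 of 6 fail.

0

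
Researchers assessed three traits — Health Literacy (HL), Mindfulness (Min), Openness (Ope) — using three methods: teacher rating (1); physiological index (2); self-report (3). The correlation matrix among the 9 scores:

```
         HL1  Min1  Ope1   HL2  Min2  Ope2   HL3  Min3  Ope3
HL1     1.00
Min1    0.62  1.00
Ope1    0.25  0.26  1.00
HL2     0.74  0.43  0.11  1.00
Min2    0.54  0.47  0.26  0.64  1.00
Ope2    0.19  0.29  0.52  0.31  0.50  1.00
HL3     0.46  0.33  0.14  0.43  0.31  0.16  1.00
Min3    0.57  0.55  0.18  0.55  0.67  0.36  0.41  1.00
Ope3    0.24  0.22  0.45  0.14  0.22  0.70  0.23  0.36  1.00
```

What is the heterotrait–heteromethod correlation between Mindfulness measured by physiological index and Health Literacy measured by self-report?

0.31

Different traits and methods: r(Min2, HL3) = 0.31.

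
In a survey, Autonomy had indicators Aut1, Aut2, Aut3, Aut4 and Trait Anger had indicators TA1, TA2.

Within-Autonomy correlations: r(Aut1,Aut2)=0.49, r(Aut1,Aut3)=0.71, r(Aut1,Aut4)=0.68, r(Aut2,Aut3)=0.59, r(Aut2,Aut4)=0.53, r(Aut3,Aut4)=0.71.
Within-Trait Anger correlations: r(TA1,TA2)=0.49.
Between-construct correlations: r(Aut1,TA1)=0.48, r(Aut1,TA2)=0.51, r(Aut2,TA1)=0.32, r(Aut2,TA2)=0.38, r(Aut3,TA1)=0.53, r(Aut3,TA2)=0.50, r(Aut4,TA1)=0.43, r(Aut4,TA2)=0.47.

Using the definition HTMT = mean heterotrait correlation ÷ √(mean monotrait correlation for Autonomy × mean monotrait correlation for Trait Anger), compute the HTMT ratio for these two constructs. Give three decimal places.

Between-construct mean = 3.62/8 = 0.4525.
Mean within-Aut = 3.71/6 = 0.6183; mean within-TA = 0.49/1 = 0.4900.
Geometric mean = √(0.6183 × 0.4900) = 0.5504.
HTMT = 0.4525 / 0.5504 = 0.822.

0.822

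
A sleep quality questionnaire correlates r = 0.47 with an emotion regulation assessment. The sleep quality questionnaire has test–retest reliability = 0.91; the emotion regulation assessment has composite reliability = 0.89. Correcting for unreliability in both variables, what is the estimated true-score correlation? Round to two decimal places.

0.52

r_true = r_obs / √(r_xx · r_yy) = 0.47 / √(0.91 × 0.89) = 0.47 / √0.8099 = 0.47 / 0.8999 ≈ 0.52.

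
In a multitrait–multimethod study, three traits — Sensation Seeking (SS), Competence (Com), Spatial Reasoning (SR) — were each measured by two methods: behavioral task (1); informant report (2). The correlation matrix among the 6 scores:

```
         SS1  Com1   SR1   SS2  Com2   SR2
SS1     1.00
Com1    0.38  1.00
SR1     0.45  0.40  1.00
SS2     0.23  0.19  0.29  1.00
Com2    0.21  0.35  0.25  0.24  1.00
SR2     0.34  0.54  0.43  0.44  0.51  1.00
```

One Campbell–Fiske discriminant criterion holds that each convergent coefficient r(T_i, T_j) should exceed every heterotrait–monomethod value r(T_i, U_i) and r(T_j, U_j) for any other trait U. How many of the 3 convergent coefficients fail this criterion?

3

Convergent coefficients and their comparison sets:
SS (methods 1·2): 0.23 vs {0.38, 0.24, 0.45, 0.44} → fail.
Com (methods 1·2): 0.35 vs {0.38, 0.24, 0.40, 0.51} → fail.
SR (methods 1·2): 0.43 vs {0.45, 0.44, 0.40, 0.51} → fail.
3 of 3 fail.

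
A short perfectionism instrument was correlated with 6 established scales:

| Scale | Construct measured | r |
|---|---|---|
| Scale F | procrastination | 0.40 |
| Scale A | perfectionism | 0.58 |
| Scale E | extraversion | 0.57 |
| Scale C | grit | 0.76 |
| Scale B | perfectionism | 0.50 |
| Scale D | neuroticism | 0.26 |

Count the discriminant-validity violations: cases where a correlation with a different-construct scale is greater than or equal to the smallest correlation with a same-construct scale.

Convergent (same construct = perfectionism): Scale A, Scale B.
Smallest convergent = 0.50. Discriminant values: 0.40, 0.57, 0.76, 0.26; count ≥ 0.50 → 2.

2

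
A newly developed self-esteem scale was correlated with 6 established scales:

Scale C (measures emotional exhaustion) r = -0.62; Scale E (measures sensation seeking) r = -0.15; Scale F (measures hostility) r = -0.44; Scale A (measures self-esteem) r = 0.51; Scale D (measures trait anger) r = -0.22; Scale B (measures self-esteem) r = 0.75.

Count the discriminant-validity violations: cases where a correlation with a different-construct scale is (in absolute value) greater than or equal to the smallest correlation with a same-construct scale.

Convergent (same construct = self-esteem): Scale A, Scale B.
Smallest convergent = 0.51. Discriminant |r|: 0.62, 0.15, 0.44, 0.22; count ≥ 0.51 → 1.

1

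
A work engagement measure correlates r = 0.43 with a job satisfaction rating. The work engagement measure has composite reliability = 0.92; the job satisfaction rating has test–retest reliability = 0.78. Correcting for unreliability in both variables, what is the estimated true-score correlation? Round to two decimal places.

r_true = r_obs / √(r_xx · r_yy) = 0.43 / √(0.92 × 0.78) = 0.43 / √0.7176 = 0.43 / 0.8471 ≈ 0.51.

0.51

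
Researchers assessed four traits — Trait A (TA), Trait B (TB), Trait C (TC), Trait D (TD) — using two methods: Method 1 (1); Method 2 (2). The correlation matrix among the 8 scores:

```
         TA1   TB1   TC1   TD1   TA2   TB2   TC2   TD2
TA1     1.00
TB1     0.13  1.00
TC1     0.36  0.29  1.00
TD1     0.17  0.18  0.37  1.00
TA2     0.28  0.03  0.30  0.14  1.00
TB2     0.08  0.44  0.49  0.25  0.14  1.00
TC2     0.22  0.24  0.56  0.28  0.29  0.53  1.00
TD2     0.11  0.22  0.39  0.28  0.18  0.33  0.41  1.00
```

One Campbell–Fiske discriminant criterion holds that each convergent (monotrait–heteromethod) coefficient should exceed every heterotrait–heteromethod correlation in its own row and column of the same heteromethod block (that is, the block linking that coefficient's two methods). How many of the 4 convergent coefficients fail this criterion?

Convergent coefficients and their comparison sets:
TA (methods 1·2): 0.28 vs {0.08, 0.03, 0.22, 0.30, 0.11, 0.14} → fail.
TB (methods 1·2): 0.44 vs {0.03, 0.08, 0.24, 0.49, 0.22, 0.25} → fail.
TC (methods 1·2): 0.56 vs {0.30, 0.22, 0.49, 0.24, 0.39, 0.28} → pass.
TD (methods 1·2): 0.28 vs {0.14, 0.11, 0.25, 0.22, 0.28, 0.39} → fail.
3 of 4 fail.

3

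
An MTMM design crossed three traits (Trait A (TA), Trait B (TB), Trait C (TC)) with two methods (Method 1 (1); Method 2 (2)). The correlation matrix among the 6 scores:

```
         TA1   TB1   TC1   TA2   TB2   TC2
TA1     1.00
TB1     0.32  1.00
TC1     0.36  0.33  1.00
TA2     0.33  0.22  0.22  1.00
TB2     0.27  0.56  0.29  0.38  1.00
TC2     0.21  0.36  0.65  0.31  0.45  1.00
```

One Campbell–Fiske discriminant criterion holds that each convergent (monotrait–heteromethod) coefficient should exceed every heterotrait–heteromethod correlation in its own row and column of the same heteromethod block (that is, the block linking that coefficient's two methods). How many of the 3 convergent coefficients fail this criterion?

Convergent coefficients and their comparison sets:
TA (methods 1·2): 0.33 vs {0.27, 0.22, 0.21, 0.22} → pass.
TB (methods 1·2): 0.56 vs {0.22, 0.27, 0.36, 0.29} → pass.
TC (methods 1·2): 0.65 vs {0.22, 0.21, 0.29, 0.36} → pass.
0 of 3 fail.

0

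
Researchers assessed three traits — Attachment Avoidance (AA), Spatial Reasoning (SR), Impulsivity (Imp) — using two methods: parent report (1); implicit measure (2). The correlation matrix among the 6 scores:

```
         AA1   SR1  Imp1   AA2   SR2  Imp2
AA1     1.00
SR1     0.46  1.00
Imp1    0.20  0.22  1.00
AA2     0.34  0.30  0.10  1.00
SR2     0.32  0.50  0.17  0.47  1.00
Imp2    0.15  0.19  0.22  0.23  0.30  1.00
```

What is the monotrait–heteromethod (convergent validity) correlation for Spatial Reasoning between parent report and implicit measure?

Same trait (SR), different methods: r(SR1, SR2) = 0.50.

0.50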